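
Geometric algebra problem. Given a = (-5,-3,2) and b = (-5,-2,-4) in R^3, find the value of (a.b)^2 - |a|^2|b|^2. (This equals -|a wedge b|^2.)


a . b = (-5)*(-5) + (-3)*(-2) + 2*(-4)
= 25 + 6 + (-8) = 23
|a|^2 = (-5)^2 + (-3)^2 + 2^2 = 38
|b|^2 = (-5)^2 + (-2)^2 + (-4)^2 = 45
(a.b)^2 = 23^2 = 529
|a|^2 * |b|^2 = 38 * 45 = 1710
Result = 529 - 1710 = -1181


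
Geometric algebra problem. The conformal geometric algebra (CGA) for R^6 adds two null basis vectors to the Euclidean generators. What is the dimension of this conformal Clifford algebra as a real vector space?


The conformal model of R^6 uses Cl(7,1): the 6 Euclidean generators plus two extra orthogonal generators e+ (e+^2 = +1) and e- (e-^2 = -1), from which the null vectors e0, einf are built.
Number of generators m = 6 + 2 = 8.
dim Cl(p,q) = 2^m = 2^8 = 256


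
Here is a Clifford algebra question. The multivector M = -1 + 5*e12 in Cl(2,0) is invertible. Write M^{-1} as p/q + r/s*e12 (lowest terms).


M = -1 + 5*e12, where e12^2 = -1.
Since M commutes with its reverse ~M = a - b*e12, M * ~M = a^2 - b^2*e12^2 = a^2 + b^2.
So M^{-1} = ~M / (a^2 + b^2) = (a - b*e12)/(a^2 + b^2).
a^2 + b^2 = 1 + 25 = 26
Scalar part = -1/26 = -1/26
Bivector coeff = -5/26 = -5/26
M^{-1} = -1/26 - 5/26*e12


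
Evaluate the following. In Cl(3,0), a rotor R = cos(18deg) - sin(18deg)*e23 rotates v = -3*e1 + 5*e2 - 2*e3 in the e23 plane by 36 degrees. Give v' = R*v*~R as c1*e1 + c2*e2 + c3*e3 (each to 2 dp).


Rotor R = cos(18deg) - sin(18deg)*e23
Rotation angle theta = 2 * 18 = 36 degrees in the e23 plane (e2 -> e3).
The component perpendicular to the plane (e1) is invariant: v'_1 = v1 = -3.00
cos(36deg) = 0.8090, sin(36deg) = 0.5878
v'_2 = v2*cos(theta) - v3*sin(theta) = 5*0.8090 - (-2)*0.5878 = 5.22
v'_3 = v2*sin(theta) + v3*cos(theta) = 5*0.5878 + (-2)*0.8090 = 1.32
v' = -3.00*e1 + 5.22*e2 + 1.32*e3


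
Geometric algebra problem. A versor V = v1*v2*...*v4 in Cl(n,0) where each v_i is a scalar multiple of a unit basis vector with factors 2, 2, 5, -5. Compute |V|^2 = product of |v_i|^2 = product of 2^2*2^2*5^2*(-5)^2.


Each vector v_i has |v_i|^2 = s_i^2
Squared scales: 2^2 = 4, 2^2 = 4, 5^2 = 25, (-5)^2 = 25
|V|^2 = 4 * 4 * 25 * 25
= 10000


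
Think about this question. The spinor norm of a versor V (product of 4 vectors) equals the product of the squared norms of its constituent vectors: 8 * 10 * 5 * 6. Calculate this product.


Spinor norm N(V) = |v1|^2 * |v2|^2 * ... * |v4|^2
= 8 * 10 * 5 * 6
Running product: 8, 80, 400, 2400
N(V) = 2400


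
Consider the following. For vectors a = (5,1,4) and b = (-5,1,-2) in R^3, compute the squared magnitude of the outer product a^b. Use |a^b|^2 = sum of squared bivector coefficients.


a wedge b = (a1*b2 - a2*b1)*e12 + (a1*b3 - a3*b1)*e13 + (a2*b3 - a3*b2)*e23
e12 coeff: 5*1 - 1*(-5) = 5 - (-5) = 10
e13 coeff: 5*(-2) - 4*(-5) = -10 - (-20) = 10
e23 coeff: 1*(-2) - 4*1 = -2 - 4 = -6
|a wedge b|^2 = 10^2 + 10^2 + (-6)^2
= 100 + 100 + 36
= 236


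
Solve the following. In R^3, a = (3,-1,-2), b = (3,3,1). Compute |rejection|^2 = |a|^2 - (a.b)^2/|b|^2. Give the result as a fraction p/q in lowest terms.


|a|^2 = 3^2 + (-1)^2 + (-2)^2 = 14
|b|^2 = 3^2 + 3^2 + 1^2 = 19
a . b = 3*3 + (-1)*3 + (-2)*1 = 4
(a.b)^2 = 4^2 = 16
|rej|^2 = 14 - 16/19
= (266 - 16)/19
= 250/19
In lowest terms: 250/19


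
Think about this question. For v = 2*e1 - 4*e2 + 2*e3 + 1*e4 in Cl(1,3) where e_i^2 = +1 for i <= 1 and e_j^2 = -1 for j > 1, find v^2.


v^2 = sum of c_i^2 * e_i^2
Positive signature terms (e_i^2 = +1): 2^2 = 4
Negative signature terms (e_j^2 = -1): (-4)^2 + 2^2 + 1^2 = 21
v^2 = 4 - 21 = -17


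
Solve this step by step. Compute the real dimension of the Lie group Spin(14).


Spin(n) double-covers SO(n); both have Lie algebra so(n) of dimension n(n-1)/2.
n = 14
n(n-1) = 14 * 13 = 182
dim Spin(14) = 182/2 = 91


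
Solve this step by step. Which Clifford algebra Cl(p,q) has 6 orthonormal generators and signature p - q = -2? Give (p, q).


We need p + q = 6 and p - q = -2.
Adding: 2p = 6 + (-2) = 4, so p = 2.
Then q = 6 - 2 = 4.
(p, q) = (2, 4)


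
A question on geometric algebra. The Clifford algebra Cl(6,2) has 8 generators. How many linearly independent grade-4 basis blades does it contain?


Number of grade-k basis blades in Cl(p,q) with n = p + q is C(n, k).
n = 6 + 2 = 8
C(8, 4) = 8! / (4! * 4!)
= 40320 / (24 * 24)
= 70


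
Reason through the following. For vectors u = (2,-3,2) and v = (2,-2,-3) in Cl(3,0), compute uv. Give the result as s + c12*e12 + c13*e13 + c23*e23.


In Cl(3,0): e_i^2 = 1, e_ie_j = -e_je_i for i != j.
Scalar part = u . v = 2*2 + (-3)*(-2) + 2*(-3)
= 4 + 6 + (-6) = 4
e12 coeff = 2*(-2) - (-3)*2 = -4 - (-6) = 2
e13 coeff = 2*(-3) - 2*2 = -6 - 4 = -10
e23 coeff = (-3)*(-3) - 2*(-2) = 9 - (-4) = 13
uv = 4 + 2*e12 - 10*e13 + 13*e23


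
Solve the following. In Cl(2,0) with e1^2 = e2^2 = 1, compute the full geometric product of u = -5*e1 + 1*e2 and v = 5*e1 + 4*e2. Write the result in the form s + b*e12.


Expand: (-5*e1 + 1*e2)(5*e1 + 4*e2)
= (-5)*5*e1e1 + (-5)*4*e1e2 + 1*5*e2e1 + 1*4*e2e2
Using e1^2 = e2^2 = 1, e2e1 = -e1e2:
Scalar part s = (-5)*5 + 1*4 = -25 + 4 = -21
Bivector part b = (-5)*4 - 1*5 = -20 - 5 = -25
uv = -21 - 25*e12


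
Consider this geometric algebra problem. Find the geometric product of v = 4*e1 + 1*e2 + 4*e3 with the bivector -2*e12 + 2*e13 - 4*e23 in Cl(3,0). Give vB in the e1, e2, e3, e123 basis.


vB has grade-1 (vector) and grade-3 (trivector) parts: vB = (v _| B) + (v ^ B).
Vector part <vB>_1:
  e1: -v2*b12 - v3*b13 = -(1)*(-2) - (4)*(2) = -6
  e2: v1*b12 - v3*b23 = (4)*(-2) - (4)*(-4) = 8
  e3: v1*b13 + v2*b23 = (4)*(2) + (1)*(-4) = 4
Trivector part <vB>_3:
  e123: v1*b23 - v2*b13 + v3*b12 = (4)*(-4) - (1)*(2) + (4)*(-2) = -26
vB = -6*e1 + 8*e2 + 4*e3 - 26*e123


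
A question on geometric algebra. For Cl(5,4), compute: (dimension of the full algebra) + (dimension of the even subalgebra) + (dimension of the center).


n = 5 + 4 = 9
Total dim = 2^9 = 512
Even subalgebra dim = 2^8 = 256
n is odd, so center dim = 2
Sum = 512 + 256 + 2 = 770


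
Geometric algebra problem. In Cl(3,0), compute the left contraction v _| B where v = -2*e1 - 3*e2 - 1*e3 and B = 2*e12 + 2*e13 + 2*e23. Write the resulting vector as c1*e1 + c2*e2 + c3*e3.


Left contraction v _| B = <vB>_1 (grade-1 part of the geometric product vB).
Using e1_|e12 = e2, e2_|e12 = -e1, e1_|e13 = e3, e3_|e13 = -e1, e2_|e23 = e3, e3_|e23 = -e2:
e1 coeff: -v2*b12 - v3*b13 = -(-3)*(2) - (-1)*(2) = 8
e2 coeff: v1*b12 - v3*b23 = (-2)*(2) - (-1)*(2) = -2
e3 coeff: v1*b13 + v2*b23 = (-2)*(2) + (-3)*(2) = -10
v _| B = 8*e1 - 2*e2 - 10*e3


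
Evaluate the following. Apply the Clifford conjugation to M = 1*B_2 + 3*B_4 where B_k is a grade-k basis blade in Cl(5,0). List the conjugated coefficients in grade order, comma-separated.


Clifford conjugate sign for grade k: (-1)^(k(k+1)/2)
Grade 2: (-1)^(2*3/2) = (-1)^3 = -1, coeff 1 -> -1
Grade 4: (-1)^(4*5/2) = (-1)^10 = 1, coeff 3 -> 3
Conjugated coefficients: -1, 3


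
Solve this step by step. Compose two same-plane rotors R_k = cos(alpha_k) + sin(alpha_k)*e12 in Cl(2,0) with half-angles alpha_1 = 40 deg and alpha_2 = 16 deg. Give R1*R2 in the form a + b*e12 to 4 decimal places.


Same-plane rotors commute and their half-angles add:
R1*R2 = cos(a1 + a2) + sin(a1 + a2)*e12.
a1 + a2 = 40 + 16 = 56 deg
cos(56 deg) = 0.5592
sin(56 deg) = 0.8290
R1*R2 = 0.5592 + 0.8290*e12


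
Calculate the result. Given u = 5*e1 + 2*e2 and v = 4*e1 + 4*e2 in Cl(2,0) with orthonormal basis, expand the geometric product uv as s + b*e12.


Expand: (5*e1 + 2*e2)(4*e1 + 4*e2)
= 5*4*e1e1 + 5*4*e1e2 + 2*4*e2e1 + 2*4*e2e2
Using e1^2 = e2^2 = 1, e2e1 = -e1e2:
Scalar part s = 5*4 + 2*4 = 20 + 8 = 28
Bivector part b = 5*4 - 2*4 = 20 - 8 = 12
uv = 28 + 12*e12


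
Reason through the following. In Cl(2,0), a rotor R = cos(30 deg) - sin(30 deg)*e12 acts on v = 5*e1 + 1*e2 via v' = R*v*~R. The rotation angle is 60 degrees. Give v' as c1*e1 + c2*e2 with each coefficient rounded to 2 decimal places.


Rotor R = cos(30deg) - sin(30deg)*e12
Rotation angle theta = 2 * 30 = 60 degrees
v' = R*v*~R rotates v by theta.
cos(60deg) = 0.5000, sin(60deg) = 0.8660
v'_1 = 5*cos(60deg) - 1*sin(60deg)
= 5*0.5000 - 1*0.8660
= 1.63
v'_2 = 5*sin(60deg) + 1*cos(60deg)
= 5*0.8660 + 1*0.5000
= 4.83
v' = 1.63*e1 + 4.83*e2


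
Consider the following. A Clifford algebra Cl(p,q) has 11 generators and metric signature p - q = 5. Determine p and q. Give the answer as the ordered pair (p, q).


We need p + q = 11 and p - q = 5.
Adding: 2p = 11 + 5 = 16, so p = 8.
Then q = 11 - 8 = 3.
(p, q) = (8, 3)


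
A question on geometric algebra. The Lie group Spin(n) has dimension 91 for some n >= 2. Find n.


dim Spin(n) = dim so(n) = n(n-1)/2.
Solve n(n-1)/2 = 91, i.e. n^2 - n - 182 = 0.
Discriminant = 1 + 8*91 = 729
n = (1 + sqrt(729))/2 = (1 + 27)/2 = 14


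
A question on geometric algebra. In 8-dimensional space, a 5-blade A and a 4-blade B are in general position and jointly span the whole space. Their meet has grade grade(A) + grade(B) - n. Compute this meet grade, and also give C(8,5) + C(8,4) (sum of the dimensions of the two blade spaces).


Meet grade = grade(A) + grade(B) - n
= 5 + 4 - 8 = 1
C(8,5) = 56
C(8,4) = 70
dim_A + dim_B = 56 + 70 = 126


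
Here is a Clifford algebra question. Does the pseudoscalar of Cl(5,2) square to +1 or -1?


The pseudoscalar I = e1...e_n (product of all n generators) of Cl(p,q) satisfies I^2 = (-1)^(q + n(n-1)/2).
p = 5, q = 2, n = p + q = 7
n(n-1)/2 = 7 * 6 / 2 = 21
Exponent = q + n(n-1)/2 = 2 + 21 = 23
I^2 = (-1)^23 = -1


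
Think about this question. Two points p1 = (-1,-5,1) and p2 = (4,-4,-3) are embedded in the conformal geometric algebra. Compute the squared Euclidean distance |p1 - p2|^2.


p1 - p2 = (-5, -1, 4)
|p1 - p2|^2 = (-5)^2 + (-1)^2 + 4^2
= 25 + 1 + 16
= 42


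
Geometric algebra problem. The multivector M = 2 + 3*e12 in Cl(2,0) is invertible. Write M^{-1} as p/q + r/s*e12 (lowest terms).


M = 2 + 3*e12, where e12^2 = -1.
Since M commutes with its reverse ~M = a - b*e12, M * ~M = a^2 - b^2*e12^2 = a^2 + b^2.
So M^{-1} = ~M / (a^2 + b^2) = (a - b*e12)/(a^2 + b^2).
a^2 + b^2 = 4 + 9 = 13
Scalar part = 2/13 = 2/13
Bivector coeff = -3/13 = -3/13
M^{-1} = 2/13 - 3/13*e12


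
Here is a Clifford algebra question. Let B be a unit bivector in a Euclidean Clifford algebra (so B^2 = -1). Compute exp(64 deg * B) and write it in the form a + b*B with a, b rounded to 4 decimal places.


For a unit bivector B with B^2 = -1, the exponential series gives
e^(theta*B) = cos(theta) + sin(theta)*B (the GA analogue of Euler's formula).
theta = 64 degrees = 1.117011 rad
cos(64 deg) = 0.4384
sin(64 deg) = 0.8988
exp(theta*B) = 0.4384 + 0.8988*B


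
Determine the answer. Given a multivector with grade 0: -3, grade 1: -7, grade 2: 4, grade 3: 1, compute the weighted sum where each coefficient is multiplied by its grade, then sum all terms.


Grade-weighted sum = sum of grade_k * coefficient_k
0*(-3) = 0
1*(-7) = -7
2*4 = 8
3*1 = 3
Total = 0 + (-7) + 8 + 3 = 4


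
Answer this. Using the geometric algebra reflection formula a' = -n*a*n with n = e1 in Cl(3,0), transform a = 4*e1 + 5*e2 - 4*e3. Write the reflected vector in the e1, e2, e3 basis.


Reflection formula: a' = -n*a*n, with n = e1 (unit vector, n^2 = 1).
For reflection through hyperplane perp to e1:
The component along e1 flips sign, others stay.
a = (4, 5, -4)
a' = (-4, 5, -4)
a' = -4*e1 + 5*e2 - 4*e3


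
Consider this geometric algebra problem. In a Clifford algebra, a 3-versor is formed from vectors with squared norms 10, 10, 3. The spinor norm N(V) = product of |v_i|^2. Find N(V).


Spinor norm N(V) = |v1|^2 * |v2|^2 * ... * |v3|^2
= 10 * 10 * 3
Running product: 10, 100, 300
N(V) = 300


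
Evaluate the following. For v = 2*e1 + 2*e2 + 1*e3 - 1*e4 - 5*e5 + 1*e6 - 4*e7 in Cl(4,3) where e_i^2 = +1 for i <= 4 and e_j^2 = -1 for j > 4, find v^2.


v^2 = sum of c_i^2 * e_i^2
Positive signature terms (e_i^2 = +1): 2^2 + 2^2 + 1^2 + (-1)^2 = 10
Negative signature terms (e_j^2 = -1): (-5)^2 + 1^2 + (-4)^2 = 42
v^2 = 10 - 42 = -32


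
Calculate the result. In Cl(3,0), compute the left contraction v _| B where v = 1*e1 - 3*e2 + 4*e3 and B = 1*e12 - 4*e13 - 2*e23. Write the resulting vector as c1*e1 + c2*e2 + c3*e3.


Left contraction v _| B = <vB>_1 (grade-1 part of the geometric product vB).
Using e1_|e12 = e2, e2_|e12 = -e1, e1_|e13 = e3, e3_|e13 = -e1, e2_|e23 = e3, e3_|e23 = -e2:
e1 coeff: -v2*b12 - v3*b13 = -(-3)*(1) - (4)*(-4) = 19
e2 coeff: v1*b12 - v3*b23 = (1)*(1) - (4)*(-2) = 9
e3 coeff: v1*b13 + v2*b23 = (1)*(-4) + (-3)*(-2) = 2
v _| B = 19*e1 + 9*e2 + 2*e3


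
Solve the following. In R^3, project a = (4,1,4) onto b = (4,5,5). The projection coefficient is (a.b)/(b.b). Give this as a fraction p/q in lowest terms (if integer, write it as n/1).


Projection coefficient = (a . b) / (b . b)
a . b = 4*4 + 1*5 + 4*5
= 16 + 5 + 20 = 41
b . b = 4^2 + 5^2 + 5^2
= 16 + 25 + 25 = 66
Coefficient = 41/66
In lowest terms: 41/66


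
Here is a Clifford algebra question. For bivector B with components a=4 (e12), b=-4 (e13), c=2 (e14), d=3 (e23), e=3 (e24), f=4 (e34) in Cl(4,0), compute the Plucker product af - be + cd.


Plucker relation: af - be + cd
a*f = 4*4 = 16
b*e = (-4)*3 = -12
c*d = 2*3 = 6
af - be + cd = 16 - (-12) + 6
= 34


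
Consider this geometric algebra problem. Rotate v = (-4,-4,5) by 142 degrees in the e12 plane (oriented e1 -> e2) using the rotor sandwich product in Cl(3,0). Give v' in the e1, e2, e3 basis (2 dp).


Rotor R = cos(71deg) - sin(71deg)*e12
Rotation angle theta = 2 * 71 = 142 degrees in the e12 plane (e1 -> e2).
The component perpendicular to the plane (e3) is invariant: v'_3 = v3 = 5.00
cos(142deg) = -0.7880, sin(142deg) = 0.6157
v'_1 = v1*cos(theta) - v2*sin(theta) = -4*(-0.7880) - (-4)*0.6157 = 5.61
v'_2 = v1*sin(theta) + v2*cos(theta) = -4*0.6157 + (-4)*(-0.7880) = 0.69
v' = 5.61*e1 + 0.69*e2 + 5.00*e3


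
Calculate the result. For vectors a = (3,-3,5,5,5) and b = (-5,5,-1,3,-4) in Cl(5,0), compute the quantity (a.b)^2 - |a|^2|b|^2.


a . b = 3*(-5) + (-3)*5 + 5*(-1) + 5*3 + 5*(-4)
= -15 + (-15) + (-5) + 15 + (-20) = -40
|a|^2 = 3^2 + (-3)^2 + 5^2 + 5^2 + 5^2 = 93
|b|^2 = (-5)^2 + 5^2 + (-1)^2 + 3^2 + (-4)^2 = 76
(a.b)^2 = (-40)^2 = 1600
|a|^2 * |b|^2 = 93 * 76 = 7068
Result = 1600 - 7068 = -5468


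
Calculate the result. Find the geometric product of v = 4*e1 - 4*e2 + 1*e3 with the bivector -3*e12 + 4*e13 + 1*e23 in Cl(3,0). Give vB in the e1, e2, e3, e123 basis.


vB has grade-1 (vector) and grade-3 (trivector) parts: vB = (v _| B) + (v ^ B).
Vector part <vB>_1:
  e1: -v2*b12 - v3*b13 = -(-4)*(-3) - (1)*(4) = -16
  e2: v1*b12 - v3*b23 = (4)*(-3) - (1)*(1) = -13
  e3: v1*b13 + v2*b23 = (4)*(4) + (-4)*(1) = 12
Trivector part <vB>_3:
  e123: v1*b23 - v2*b13 + v3*b12 = (4)*(1) - (-4)*(4) + (1)*(-3) = 17
vB = -16*e1 - 13*e2 + 12*e3 + 17*e123


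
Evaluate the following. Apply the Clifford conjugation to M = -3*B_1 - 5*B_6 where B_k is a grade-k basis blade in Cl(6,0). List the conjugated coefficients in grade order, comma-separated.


Clifford conjugate sign for grade k: (-1)^(k(k+1)/2)
Grade 1: (-1)^(1*2/2) = (-1)^1 = -1, coeff -3 -> 3
Grade 6: (-1)^(6*7/2) = (-1)^21 = -1, coeff -5 -> 5
Conjugated coefficients: 3, 5


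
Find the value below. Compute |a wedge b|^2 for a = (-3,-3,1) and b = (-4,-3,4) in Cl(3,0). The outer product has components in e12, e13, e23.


a wedge b = (a1*b2 - a2*b1)*e12 + (a1*b3 - a3*b1)*e13 + (a2*b3 - a3*b2)*e23
e12 coeff: (-3)*(-3) - (-3)*(-4) = 9 - 12 = -3
e13 coeff: (-3)*4 - 1*(-4) = -12 - (-4) = -8
e23 coeff: (-3)*4 - 1*(-3) = -12 - (-3) = -9
|a wedge b|^2 = (-3)^2 + (-8)^2 + (-9)^2
= 9 + 64 + 81
= 154


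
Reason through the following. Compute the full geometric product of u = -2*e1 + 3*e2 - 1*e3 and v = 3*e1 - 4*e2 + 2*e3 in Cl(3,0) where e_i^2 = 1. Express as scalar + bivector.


In Cl(3,0): e_i^2 = 1, e_ie_j = -e_je_i for i != j.
Scalar part = u . v = (-2)*3 + 3*(-4) + (-1)*2
= -6 + (-12) + (-2) = -20
e12 coeff = (-2)*(-4) - 3*3 = 8 - 9 = -1
e13 coeff = (-2)*2 - (-1)*3 = -4 - (-3) = -1
e23 coeff = 3*2 - (-1)*(-4) = 6 - 4 = 2
uv = -20 - 1*e12 - 1*e13 + 2*e23


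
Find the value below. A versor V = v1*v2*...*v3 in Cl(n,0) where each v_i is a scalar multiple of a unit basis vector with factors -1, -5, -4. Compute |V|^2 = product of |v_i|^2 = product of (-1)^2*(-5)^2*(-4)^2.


Each vector v_i has |v_i|^2 = s_i^2
Squared scales: (-1)^2 = 1, (-5)^2 = 25, (-4)^2 = 16
|V|^2 = 1 * 25 * 16
= 400


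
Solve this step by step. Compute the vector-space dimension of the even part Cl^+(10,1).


Even subalgebra dimension = 2^(n-1)
n = 10 + 1 = 11
2^(11 - 1) = 2^10 = 1024
Verification: sum of C(11,k) for even k = 1 + 55 + 330 + 462 + 165 + 11 = 1024
Result = 1024


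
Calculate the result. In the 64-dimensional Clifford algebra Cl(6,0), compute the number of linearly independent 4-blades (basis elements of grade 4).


Number of grade-k basis blades in Cl(p,q) with n = p + q is C(n, k).
n = 6 + 0 = 6
C(6, 4) = 6! / (4! * 2!)
= 720 / (24 * 2)
= 15


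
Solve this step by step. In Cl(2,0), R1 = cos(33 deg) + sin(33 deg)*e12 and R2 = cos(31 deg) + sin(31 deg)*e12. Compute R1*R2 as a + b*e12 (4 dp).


Same-plane rotors commute and their half-angles add:
R1*R2 = cos(a1 + a2) + sin(a1 + a2)*e12.
a1 + a2 = 33 + 31 = 64 deg
cos(64 deg) = 0.4384
sin(64 deg) = 0.8988
R1*R2 = 0.4384 + 0.8988*e12


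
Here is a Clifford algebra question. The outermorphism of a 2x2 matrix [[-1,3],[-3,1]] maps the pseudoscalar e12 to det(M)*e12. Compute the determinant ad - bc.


The outermorphism of a linear map f sends e1^e2 to f(e1)^f(e2).
f(e1) = -1*e1 - 3*e2
f(e2) = 3*e1 + 1*e2
f(e1) ^ f(e2) = (-1*e1 - 3*e2) ^ (3*e1 + 1*e2)
= (-1)*1*e12 + (-3)*3*e21
= (-1 - (-9))*e12
= 8*e12
Coefficient = 8


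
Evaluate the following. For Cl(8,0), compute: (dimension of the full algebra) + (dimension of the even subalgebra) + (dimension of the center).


n = 8 + 0 = 8
Total dim = 2^8 = 256
Even subalgebra dim = 2^7 = 128
n is even, so center dim = 1
Sum = 256 + 128 + 1 = 385


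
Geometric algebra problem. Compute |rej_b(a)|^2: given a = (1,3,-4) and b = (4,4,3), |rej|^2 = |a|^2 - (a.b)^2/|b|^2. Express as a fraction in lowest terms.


|a|^2 = 1^2 + 3^2 + (-4)^2 = 26
|b|^2 = 4^2 + 4^2 + 3^2 = 41
a . b = 1*4 + 3*4 + (-4)*3 = 4
(a.b)^2 = 4^2 = 16
|rej|^2 = 26 - 16/41
= (1066 - 16)/41
= 1050/41
In lowest terms: 1050/41


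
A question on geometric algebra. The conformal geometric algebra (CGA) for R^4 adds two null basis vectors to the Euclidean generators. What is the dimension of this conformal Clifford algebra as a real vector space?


The conformal model of R^4 uses Cl(5,1): the 4 Euclidean generators plus two extra orthogonal generators e+ (e+^2 = +1) and e- (e-^2 = -1), from which the null vectors e0, einf are built.
Number of generators m = 4 + 2 = 6.
dim Cl(p,q) = 2^m = 2^6 = 64


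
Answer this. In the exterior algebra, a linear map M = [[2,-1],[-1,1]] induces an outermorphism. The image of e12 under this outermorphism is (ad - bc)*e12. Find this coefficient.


The outermorphism of a linear map f sends e1^e2 to f(e1)^f(e2).
f(e1) = 2*e1 - 1*e2
f(e2) = -1*e1 + 1*e2
f(e1) ^ f(e2) = (2*e1 - 1*e2) ^ (-1*e1 + 1*e2)
= 2*1*e12 + (-1)*(-1)*e21
= (2 - 1)*e12
= 1*e12
Coefficient = 1


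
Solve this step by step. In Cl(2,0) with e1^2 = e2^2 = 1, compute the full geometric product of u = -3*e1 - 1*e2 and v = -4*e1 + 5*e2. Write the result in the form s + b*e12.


Expand: (-3*e1 - 1*e2)(-4*e1 + 5*e2)
= (-3)*(-4)*e1e1 + (-3)*5*e1e2 + (-1)*(-4)*e2e1 + (-1)*5*e2e2
Using e1^2 = e2^2 = 1, e2e1 = -e1e2:
Scalar part s = (-3)*(-4) + (-1)*5 = 12 + (-5) = 7
Bivector part b = (-3)*5 - (-1)*(-4) = -15 - 4 = -19
uv = 7 - 19*e12


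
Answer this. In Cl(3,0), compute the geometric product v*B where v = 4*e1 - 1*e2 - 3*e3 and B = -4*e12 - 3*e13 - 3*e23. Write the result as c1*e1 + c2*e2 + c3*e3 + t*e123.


vB has grade-1 (vector) and grade-3 (trivector) parts: vB = (v _| B) + (v ^ B).
Vector part <vB>_1:
  e1: -v2*b12 - v3*b13 = -(-1)*(-4) - (-3)*(-3) = -13
  e2: v1*b12 - v3*b23 = (4)*(-4) - (-3)*(-3) = -25
  e3: v1*b13 + v2*b23 = (4)*(-3) + (-1)*(-3) = -9
Trivector part <vB>_3:
  e123: v1*b23 - v2*b13 + v3*b12 = (4)*(-3) - (-1)*(-3) + (-3)*(-4) = -3
vB = -13*e1 - 25*e2 - 9*e3 - 3*e123


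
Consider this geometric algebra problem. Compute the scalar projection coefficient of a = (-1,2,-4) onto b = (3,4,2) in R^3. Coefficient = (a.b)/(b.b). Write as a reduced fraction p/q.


Projection coefficient = (a . b) / (b . b)
a . b = (-1)*3 + 2*4 + (-4)*2
= -3 + 8 + (-8) = -3
b . b = 3^2 + 4^2 + 2^2
= 9 + 16 + 4 = 29
Coefficient = -3/29
In lowest terms: -3/29


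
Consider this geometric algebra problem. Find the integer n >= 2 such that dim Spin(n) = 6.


dim Spin(n) = dim so(n) = n(n-1)/2.
Solve n(n-1)/2 = 6, i.e. n^2 - n - 12 = 0.
Discriminant = 1 + 8*6 = 49
n = (1 + sqrt(49))/2 = (1 + 7)/2 = 4


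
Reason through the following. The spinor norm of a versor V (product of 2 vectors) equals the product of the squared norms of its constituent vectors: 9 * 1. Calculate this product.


Spinor norm N(V) = |v1|^2 * |v2|^2 * ... * |v2|^2
= 9 * 1
Running product: 9, 9
N(V) = 9


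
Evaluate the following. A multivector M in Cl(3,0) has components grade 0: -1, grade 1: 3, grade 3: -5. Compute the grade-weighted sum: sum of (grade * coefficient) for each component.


Grade-weighted sum = sum of grade_k * coefficient_k
0*(-1) = 0
1*3 = 3
3*(-5) = -15
Total = 0 + 3 + (-15) = -12


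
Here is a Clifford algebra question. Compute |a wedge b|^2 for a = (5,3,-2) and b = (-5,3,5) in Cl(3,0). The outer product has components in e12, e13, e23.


a wedge b = (a1*b2 - a2*b1)*e12 + (a1*b3 - a3*b1)*e13 + (a2*b3 - a3*b2)*e23
e12 coeff: 5*3 - 3*(-5) = 15 - (-15) = 30
e13 coeff: 5*5 - (-2)*(-5) = 25 - 10 = 15
e23 coeff: 3*5 - (-2)*3 = 15 - (-6) = 21
|a wedge b|^2 = 30^2 + 15^2 + 21^2
= 900 + 225 + 441
= 1566


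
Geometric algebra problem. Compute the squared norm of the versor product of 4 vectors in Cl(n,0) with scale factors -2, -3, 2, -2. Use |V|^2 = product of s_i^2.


Each vector v_i has |v_i|^2 = s_i^2
Squared scales: (-2)^2 = 4, (-3)^2 = 9, 2^2 = 4, (-2)^2 = 4
|V|^2 = 4 * 9 * 4 * 4
= 576


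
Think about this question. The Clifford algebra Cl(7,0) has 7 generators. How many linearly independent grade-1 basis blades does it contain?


Number of grade-k basis blades in Cl(p,q) with n = p + q is C(n, k).
n = 7 + 0 = 7
C(7, 1) = 7! / (1! * 6!)
= 5040 / (1 * 720)
= 7


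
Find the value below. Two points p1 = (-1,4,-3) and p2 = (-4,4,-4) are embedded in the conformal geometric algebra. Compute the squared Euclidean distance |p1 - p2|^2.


p1 - p2 = (3, 0, 1)
|p1 - p2|^2 = 3^2 + 0^2 + 1^2
= 9 + 0 + 1
= 10


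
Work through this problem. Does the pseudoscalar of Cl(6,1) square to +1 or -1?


The pseudoscalar I = e1...e_n (product of all n generators) of Cl(p,q) satisfies I^2 = (-1)^(q + n(n-1)/2).
p = 6, q = 1, n = p + q = 7
n(n-1)/2 = 7 * 6 / 2 = 21
Exponent = q + n(n-1)/2 = 1 + 21 = 22
I^2 = (-1)^22 = +1


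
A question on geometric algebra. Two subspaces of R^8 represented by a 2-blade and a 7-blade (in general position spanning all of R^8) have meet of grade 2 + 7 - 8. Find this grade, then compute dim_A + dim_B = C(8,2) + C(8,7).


Meet grade = grade(A) + grade(B) - n
= 2 + 7 - 8 = 1
C(8,2) = 28
C(8,7) = 8
dim_A + dim_B = 28 + 8 = 36


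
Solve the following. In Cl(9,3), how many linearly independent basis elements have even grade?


Even subalgebra dimension = 2^(n-1)
n = 9 + 3 = 12
2^(12 - 1) = 2^11 = 2048
Verification: sum of C(12,k) for even k = 1 + 66 + 495 + 924 + 495 + 66 + 1 = 2048
Result = 2048


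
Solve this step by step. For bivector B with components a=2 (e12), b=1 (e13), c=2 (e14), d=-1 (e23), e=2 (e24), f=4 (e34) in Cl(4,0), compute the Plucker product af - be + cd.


Plucker relation: af - be + cd
a*f = 2*4 = 8
b*e = 1*2 = 2
c*d = 2*(-1) = -2
af - be + cd = 8 - 2 + (-2)
= 4


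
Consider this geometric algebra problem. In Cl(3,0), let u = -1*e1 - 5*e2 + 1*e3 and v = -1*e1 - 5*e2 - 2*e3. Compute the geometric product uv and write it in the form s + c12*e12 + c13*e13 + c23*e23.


In Cl(3,0): e_i^2 = 1, e_ie_j = -e_je_i for i != j.
Scalar part = u . v = (-1)*(-1) + (-5)*(-5) + 1*(-2)
= 1 + 25 + (-2) = 24
e12 coeff = (-1)*(-5) - (-5)*(-1) = 5 - 5 = 0
e13 coeff = (-1)*(-2) - 1*(-1) = 2 - (-1) = 3
e23 coeff = (-5)*(-2) - 1*(-5) = 10 - (-5) = 15
uv = 24 + 0*e12 + 3*e13 + 15*e23


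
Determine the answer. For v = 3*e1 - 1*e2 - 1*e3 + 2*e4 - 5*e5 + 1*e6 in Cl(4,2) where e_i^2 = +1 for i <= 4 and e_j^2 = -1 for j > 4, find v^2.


v^2 = sum of c_i^2 * e_i^2
Positive signature terms (e_i^2 = +1): 3^2 + (-1)^2 + (-1)^2 + 2^2 = 15
Negative signature terms (e_j^2 = -1): (-5)^2 + 1^2 = 26
v^2 = 15 - 26 = -11


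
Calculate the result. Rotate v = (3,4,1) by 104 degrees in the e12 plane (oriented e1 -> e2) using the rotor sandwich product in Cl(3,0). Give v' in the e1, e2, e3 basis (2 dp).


Rotor R = cos(52deg) - sin(52deg)*e12
Rotation angle theta = 2 * 52 = 104 degrees in the e12 plane (e1 -> e2).
The component perpendicular to the plane (e3) is invariant: v'_3 = v3 = 1.00
cos(104deg) = -0.2419, sin(104deg) = 0.9703
v'_1 = v1*cos(theta) - v2*sin(theta) = 3*(-0.2419) - 4*0.9703 = -4.61
v'_2 = v1*sin(theta) + v2*cos(theta) = 3*0.9703 + 4*(-0.2419) = 1.94
v' = -4.61*e1 + 1.94*e2 + 1.00*e3


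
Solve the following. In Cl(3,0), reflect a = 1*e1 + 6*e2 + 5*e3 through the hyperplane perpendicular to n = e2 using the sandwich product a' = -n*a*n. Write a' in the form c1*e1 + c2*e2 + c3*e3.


Reflection formula: a' = -n*a*n, with n = e2 (unit vector, n^2 = 1).
For reflection through hyperplane perp to e2:
The component along e2 flips sign, others stay.
a = (1, 6, 5)
a' = (1, -6, 5)
a' = 1*e1 - 6*e2 + 5*e3


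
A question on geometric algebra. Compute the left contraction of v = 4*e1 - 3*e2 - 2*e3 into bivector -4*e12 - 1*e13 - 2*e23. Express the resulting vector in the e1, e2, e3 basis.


Left contraction v _| B = <vB>_1 (grade-1 part of the geometric product vB).
Using e1_|e12 = e2, e2_|e12 = -e1, e1_|e13 = e3, e3_|e13 = -e1, e2_|e23 = e3, e3_|e23 = -e2:
e1 coeff: -v2*b12 - v3*b13 = -(-3)*(-4) - (-2)*(-1) = -14
e2 coeff: v1*b12 - v3*b23 = (4)*(-4) - (-2)*(-2) = -20
e3 coeff: v1*b13 + v2*b23 = (4)*(-1) + (-3)*(-2) = 2
v _| B = -14*e1 - 20*e2 + 2*e3


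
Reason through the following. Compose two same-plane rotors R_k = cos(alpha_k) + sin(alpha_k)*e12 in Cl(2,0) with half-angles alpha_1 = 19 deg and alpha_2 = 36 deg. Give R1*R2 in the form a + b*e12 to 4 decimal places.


Same-plane rotors commute and their half-angles add:
R1*R2 = cos(a1 + a2) + sin(a1 + a2)*e12.
a1 + a2 = 19 + 36 = 55 deg
cos(55 deg) = 0.5736
sin(55 deg) = 0.8192
R1*R2 = 0.5736 + 0.8192*e12


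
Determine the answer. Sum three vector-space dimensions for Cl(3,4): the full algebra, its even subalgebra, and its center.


n = 3 + 4 = 7
Total dim = 2^7 = 128
Even subalgebra dim = 2^6 = 64
n is odd, so center dim = 2
Sum = 128 + 64 + 2 = 194


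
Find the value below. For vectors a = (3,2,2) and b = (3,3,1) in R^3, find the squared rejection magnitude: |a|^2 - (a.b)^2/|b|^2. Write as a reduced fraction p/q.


|a|^2 = 3^2 + 2^2 + 2^2 = 17
|b|^2 = 3^2 + 3^2 + 1^2 = 19
a . b = 3*3 + 2*3 + 2*1 = 17
(a.b)^2 = 17^2 = 289
|rej|^2 = 17 - 289/19
= (323 - 289)/19
= 34/19
In lowest terms: 34/19


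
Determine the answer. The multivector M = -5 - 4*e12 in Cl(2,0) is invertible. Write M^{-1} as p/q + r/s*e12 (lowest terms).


M = -5 - 4*e12, where e12^2 = -1.
Since M commutes with its reverse ~M = a - b*e12, M * ~M = a^2 - b^2*e12^2 = a^2 + b^2.
So M^{-1} = ~M / (a^2 + b^2) = (a - b*e12)/(a^2 + b^2).
a^2 + b^2 = 25 + 16 = 41
Scalar part = -5/41 = -5/41
Bivector coeff = 4/41 = 4/41
M^{-1} = -5/41 + 4/41*e12


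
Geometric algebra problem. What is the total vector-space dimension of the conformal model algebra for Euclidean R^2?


The conformal model of R^2 uses Cl(3,1): the 2 Euclidean generators plus two extra orthogonal generators e+ (e+^2 = +1) and e- (e-^2 = -1), from which the null vectors e0, einf are built.
Number of generators m = 2 + 2 = 4.
dim Cl(p,q) = 2^m = 2^4 = 16


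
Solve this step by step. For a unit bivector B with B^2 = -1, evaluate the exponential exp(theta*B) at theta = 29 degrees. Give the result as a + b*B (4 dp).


For a unit bivector B with B^2 = -1, the exponential series gives
e^(theta*B) = cos(theta) + sin(theta)*B (the GA analogue of Euler's formula).
theta = 29 degrees = 0.506145 rad
cos(29 deg) = 0.8746
sin(29 deg) = 0.4848
exp(theta*B) = 0.8746 + 0.4848*B


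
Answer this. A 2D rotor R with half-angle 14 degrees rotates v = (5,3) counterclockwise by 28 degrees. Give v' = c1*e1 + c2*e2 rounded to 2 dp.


Rotor R = cos(14deg) - sin(14deg)*e12
Rotation angle theta = 2 * 14 = 28 degrees
v' = R*v*~R rotates v by theta.
cos(28deg) = 0.8829, sin(28deg) = 0.4695
v'_1 = 5*cos(28deg) - 3*sin(28deg)
= 5*0.8829 - 3*0.4695
= 3.01
v'_2 = 5*sin(28deg) + 3*cos(28deg)
= 5*0.4695 + 3*0.8829
= 5.00
v' = 3.01*e1 + 5.00*e2


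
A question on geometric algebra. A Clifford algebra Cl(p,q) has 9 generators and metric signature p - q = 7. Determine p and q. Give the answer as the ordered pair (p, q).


We need p + q = 9 and p - q = 7.
Adding: 2p = 9 + 7 = 16, so p = 8.
Then q = 9 - 8 = 1.
(p, q) = (8, 1)


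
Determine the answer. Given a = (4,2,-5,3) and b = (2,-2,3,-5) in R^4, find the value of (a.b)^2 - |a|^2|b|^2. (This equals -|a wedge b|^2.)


a . b = 4*2 + 2*(-2) + (-5)*3 + 3*(-5)
= 8 + (-4) + (-15) + (-15) = -26
|a|^2 = 4^2 + 2^2 + (-5)^2 + 3^2 = 54
|b|^2 = 2^2 + (-2)^2 + 3^2 + (-5)^2 = 42
(a.b)^2 = (-26)^2 = 676
|a|^2 * |b|^2 = 54 * 42 = 2268
Result = 676 - 2268 = -1592


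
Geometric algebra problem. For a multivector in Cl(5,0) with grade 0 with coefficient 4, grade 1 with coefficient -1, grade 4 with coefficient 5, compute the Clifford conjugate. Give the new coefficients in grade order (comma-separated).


Clifford conjugate sign for grade k: (-1)^(k(k+1)/2)
Grade 0: (-1)^(0*1/2) = (-1)^0 = 1, coeff 4 -> 4
Grade 1: (-1)^(1*2/2) = (-1)^1 = -1, coeff -1 -> 1
Grade 4: (-1)^(4*5/2) = (-1)^10 = 1, coeff 5 -> 5
Conjugated coefficients: 4, 1, 5


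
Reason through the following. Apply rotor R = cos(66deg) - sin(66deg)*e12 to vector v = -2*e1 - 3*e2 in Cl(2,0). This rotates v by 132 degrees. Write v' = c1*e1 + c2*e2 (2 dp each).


Rotor R = cos(66deg) - sin(66deg)*e12
Rotation angle theta = 2 * 66 = 132 degrees
v' = R*v*~R rotates v by theta.
cos(132deg) = -0.6691, sin(132deg) = 0.7431
v'_1 = -2*cos(132deg) - (-3)*sin(132deg)
= -2*(-0.6691) - (-3)*0.7431
= 3.57
v'_2 = -2*sin(132deg) + (-3)*cos(132deg)
= -2*0.7431 + (-3)*(-0.6691)
= 0.52
v' = 3.57*e1 + 0.52*e2


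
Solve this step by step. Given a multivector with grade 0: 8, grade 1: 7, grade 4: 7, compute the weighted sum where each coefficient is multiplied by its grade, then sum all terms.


Grade-weighted sum = sum of grade_k * coefficient_k
0*8 = 0
1*7 = 7
4*7 = 28
Total = 0 + 7 + 28 = 35


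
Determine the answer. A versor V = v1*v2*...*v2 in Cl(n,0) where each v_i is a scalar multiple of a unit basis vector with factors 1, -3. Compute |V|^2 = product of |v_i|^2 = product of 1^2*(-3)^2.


Each vector v_i has |v_i|^2 = s_i^2
Squared scales: 1^2 = 1, (-3)^2 = 9
|V|^2 = 1 * 9
= 9


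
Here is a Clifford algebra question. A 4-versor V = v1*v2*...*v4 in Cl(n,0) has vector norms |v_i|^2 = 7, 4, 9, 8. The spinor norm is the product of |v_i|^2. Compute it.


Spinor norm N(V) = |v1|^2 * |v2|^2 * ... * |v4|^2
= 7 * 4 * 9 * 8
Running product: 7, 28, 252, 2016
N(V) = 2016


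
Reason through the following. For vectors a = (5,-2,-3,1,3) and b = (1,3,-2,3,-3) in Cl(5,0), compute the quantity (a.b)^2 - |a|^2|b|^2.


a . b = 5*1 + (-2)*3 + (-3)*(-2) + 1*3 + 3*(-3)
= 5 + (-6) + 6 + 3 + (-9) = -1
|a|^2 = 5^2 + (-2)^2 + (-3)^2 + 1^2 + 3^2 = 48
|b|^2 = 1^2 + 3^2 + (-2)^2 + 3^2 + (-3)^2 = 32
(a.b)^2 = (-1)^2 = 1
|a|^2 * |b|^2 = 48 * 32 = 1536
Result = 1 - 1536 = -1535


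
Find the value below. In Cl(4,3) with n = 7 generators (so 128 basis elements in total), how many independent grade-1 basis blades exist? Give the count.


Number of grade-k basis blades in Cl(p,q) with n = p + q is C(n, k).
n = 4 + 3 = 7
C(7, 1) = 7! / (1! * 6!)
= 5040 / (1 * 720)
= 7


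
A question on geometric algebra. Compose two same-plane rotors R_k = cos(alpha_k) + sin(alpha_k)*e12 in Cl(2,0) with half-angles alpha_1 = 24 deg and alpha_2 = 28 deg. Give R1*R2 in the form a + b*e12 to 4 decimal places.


Same-plane rotors commute and their half-angles add:
R1*R2 = cos(a1 + a2) + sin(a1 + a2)*e12.
a1 + a2 = 24 + 28 = 52 deg
cos(52 deg) = 0.6157
sin(52 deg) = 0.7880
R1*R2 = 0.6157 + 0.7880*e12


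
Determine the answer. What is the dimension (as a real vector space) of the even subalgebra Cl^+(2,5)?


Even subalgebra dimension = 2^(n-1)
n = 2 + 5 = 7
2^(7 - 1) = 2^6 = 64
Verification: sum of C(7,k) for even k = 1 + 21 + 35 + 7 = 64
Result = 64


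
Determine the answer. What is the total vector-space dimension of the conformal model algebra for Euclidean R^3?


The conformal model of R^3 uses Cl(4,1): the 3 Euclidean generators plus two extra orthogonal generators e+ (e+^2 = +1) and e- (e-^2 = -1), from which the null vectors e0, einf are built.
Number of generators m = 3 + 2 = 5.
dim Cl(p,q) = 2^m = 2^5 = 32


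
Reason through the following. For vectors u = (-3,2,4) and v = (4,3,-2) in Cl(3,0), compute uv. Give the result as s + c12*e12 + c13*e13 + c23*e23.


In Cl(3,0): e_i^2 = 1, e_ie_j = -e_je_i for i != j.
Scalar part = u . v = (-3)*4 + 2*3 + 4*(-2)
= -12 + 6 + (-8) = -14
e12 coeff = (-3)*3 - 2*4 = -9 - 8 = -17
e13 coeff = (-3)*(-2) - 4*4 = 6 - 16 = -10
e23 coeff = 2*(-2) - 4*3 = -4 - 12 = -16
uv = -14 - 17*e12 - 10*e13 - 16*e23


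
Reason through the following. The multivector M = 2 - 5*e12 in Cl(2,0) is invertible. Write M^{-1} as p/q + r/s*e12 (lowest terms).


M = 2 - 5*e12, where e12^2 = -1.
Since M commutes with its reverse ~M = a - b*e12, M * ~M = a^2 - b^2*e12^2 = a^2 + b^2.
So M^{-1} = ~M / (a^2 + b^2) = (a - b*e12)/(a^2 + b^2).
a^2 + b^2 = 4 + 25 = 29
Scalar part = 2/29 = 2/29
Bivector coeff = 5/29 = 5/29
M^{-1} = 2/29 + 5/29*e12


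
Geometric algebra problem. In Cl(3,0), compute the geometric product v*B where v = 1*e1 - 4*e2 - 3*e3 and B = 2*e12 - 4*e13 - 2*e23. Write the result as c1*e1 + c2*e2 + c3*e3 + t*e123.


vB has grade-1 (vector) and grade-3 (trivector) parts: vB = (v _| B) + (v ^ B).
Vector part <vB>_1:
  e1: -v2*b12 - v3*b13 = -(-4)*(2) - (-3)*(-4) = -4
  e2: v1*b12 - v3*b23 = (1)*(2) - (-3)*(-2) = -4
  e3: v1*b13 + v2*b23 = (1)*(-4) + (-4)*(-2) = 4
Trivector part <vB>_3:
  e123: v1*b23 - v2*b13 + v3*b12 = (1)*(-2) - (-4)*(-4) + (-3)*(2) = -24
vB = -4*e1 - 4*e2 + 4*e3 - 24*e123


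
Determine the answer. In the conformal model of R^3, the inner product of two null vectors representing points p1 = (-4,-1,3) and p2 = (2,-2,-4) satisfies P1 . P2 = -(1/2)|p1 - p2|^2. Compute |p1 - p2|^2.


p1 - p2 = (-6, 1, 7)
|p1 - p2|^2 = (-6)^2 + 1^2 + 7^2
= 36 + 1 + 49
= 86


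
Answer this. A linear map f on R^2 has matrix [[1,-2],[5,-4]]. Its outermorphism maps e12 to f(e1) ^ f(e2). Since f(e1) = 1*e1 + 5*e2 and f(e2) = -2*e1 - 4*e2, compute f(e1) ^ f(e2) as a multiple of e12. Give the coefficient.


The outermorphism of a linear map f sends e1^e2 to f(e1)^f(e2).
f(e1) = 1*e1 + 5*e2
f(e2) = -2*e1 - 4*e2
f(e1) ^ f(e2) = (1*e1 + 5*e2) ^ (-2*e1 - 4*e2)
= 1*(-4)*e12 + 5*(-2)*e21
= (-4 - (-10))*e12
= 6*e12
Coefficient = 6


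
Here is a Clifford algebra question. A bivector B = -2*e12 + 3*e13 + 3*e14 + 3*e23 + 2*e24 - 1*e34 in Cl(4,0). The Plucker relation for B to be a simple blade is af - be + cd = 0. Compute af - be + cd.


Plucker relation: af - be + cd
a*f = (-2)*(-1) = 2
b*e = 3*2 = 6
c*d = 3*3 = 9
af - be + cd = 2 - 6 + 9
= 5


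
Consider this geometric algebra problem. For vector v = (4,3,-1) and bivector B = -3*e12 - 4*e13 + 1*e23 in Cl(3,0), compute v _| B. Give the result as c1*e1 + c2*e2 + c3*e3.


Left contraction v _| B = <vB>_1 (grade-1 part of the geometric product vB).
Using e1_|e12 = e2, e2_|e12 = -e1, e1_|e13 = e3, e3_|e13 = -e1, e2_|e23 = e3, e3_|e23 = -e2:
e1 coeff: -v2*b12 - v3*b13 = -(3)*(-3) - (-1)*(-4) = 5
e2 coeff: v1*b12 - v3*b23 = (4)*(-3) - (-1)*(1) = -11
e3 coeff: v1*b13 + v2*b23 = (4)*(-4) + (3)*(1) = -13
v _| B = 5*e1 - 11*e2 - 13*e3


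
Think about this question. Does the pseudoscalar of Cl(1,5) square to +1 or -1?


The pseudoscalar I = e1...e_n (product of all n generators) of Cl(p,q) satisfies I^2 = (-1)^(q + n(n-1)/2).
p = 1, q = 5, n = p + q = 6
n(n-1)/2 = 6 * 5 / 2 = 15
Exponent = q + n(n-1)/2 = 5 + 15 = 20
I^2 = (-1)^20 = +1


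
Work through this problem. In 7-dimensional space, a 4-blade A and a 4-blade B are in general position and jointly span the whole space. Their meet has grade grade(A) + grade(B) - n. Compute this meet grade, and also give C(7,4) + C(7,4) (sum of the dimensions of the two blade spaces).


Meet grade = grade(A) + grade(B) - n
= 4 + 4 - 7 = 1
C(7,4) = 35
C(7,4) = 35
dim_A + dim_B = 35 + 35 = 70


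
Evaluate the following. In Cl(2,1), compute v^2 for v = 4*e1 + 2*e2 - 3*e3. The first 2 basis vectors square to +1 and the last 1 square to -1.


v^2 = sum of c_i^2 * e_i^2
Positive signature terms (e_i^2 = +1): 4^2 + 2^2 = 20
Negative signature terms (e_j^2 = -1): (-3)^2 = 9
v^2 = 20 - 9 = 11


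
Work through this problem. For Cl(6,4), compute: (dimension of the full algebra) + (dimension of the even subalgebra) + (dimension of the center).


n = 6 + 4 = 10
Total dim = 2^10 = 1024
Even subalgebra dim = 2^9 = 512
n is even, so center dim = 1
Sum = 1024 + 512 + 1 = 1537


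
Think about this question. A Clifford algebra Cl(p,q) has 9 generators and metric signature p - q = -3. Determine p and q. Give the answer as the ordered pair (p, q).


We need p + q = 9 and p - q = -3.
Adding: 2p = 9 + (-3) = 6, so p = 3.
Then q = 9 - 3 = 6.
(p, q) = (3, 6)


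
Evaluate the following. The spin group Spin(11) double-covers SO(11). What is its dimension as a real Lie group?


Spin(n) double-covers SO(n); both have Lie algebra so(n) of dimension n(n-1)/2.
n = 11
n(n-1) = 11 * 10 = 110
dim Spin(11) = 110/2 = 55


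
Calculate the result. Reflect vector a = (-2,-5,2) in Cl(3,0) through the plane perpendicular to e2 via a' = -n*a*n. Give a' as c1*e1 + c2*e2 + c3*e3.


Reflection formula: a' = -n*a*n, with n = e2 (unit vector, n^2 = 1).
For reflection through hyperplane perp to e2:
The component along e2 flips sign, others stay.
a = (-2, -5, 2)
a' = (-2, 5, 2)
a' = -2*e1 + 5*e2 + 2*e3


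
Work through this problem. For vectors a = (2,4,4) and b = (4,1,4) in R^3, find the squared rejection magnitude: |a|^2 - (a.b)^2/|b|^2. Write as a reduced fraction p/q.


|a|^2 = 2^2 + 4^2 + 4^2 = 36
|b|^2 = 4^2 + 1^2 + 4^2 = 33
a . b = 2*4 + 4*1 + 4*4 = 28
(a.b)^2 = 28^2 = 784
|rej|^2 = 36 - 784/33
= (1188 - 784)/33
= 404/33
In lowest terms: 404/33


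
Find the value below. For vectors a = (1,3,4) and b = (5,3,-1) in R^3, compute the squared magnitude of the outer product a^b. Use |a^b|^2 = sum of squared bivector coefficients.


a wedge b = (a1*b2 - a2*b1)*e12 + (a1*b3 - a3*b1)*e13 + (a2*b3 - a3*b2)*e23
e12 coeff: 1*3 - 3*5 = 3 - 15 = -12
e13 coeff: 1*(-1) - 4*5 = -1 - 20 = -21
e23 coeff: 3*(-1) - 4*3 = -3 - 12 = -15
|a wedge b|^2 = (-12)^2 + (-21)^2 + (-15)^2
= 144 + 441 + 225
= 810


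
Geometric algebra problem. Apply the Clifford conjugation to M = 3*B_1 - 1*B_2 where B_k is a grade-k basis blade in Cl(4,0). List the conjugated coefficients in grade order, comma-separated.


Clifford conjugate sign for grade k: (-1)^(k(k+1)/2)
Grade 1: (-1)^(1*2/2) = (-1)^1 = -1, coeff 3 -> -3
Grade 2: (-1)^(2*3/2) = (-1)^3 = -1, coeff -1 -> 1
Conjugated coefficients: -3, 1
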